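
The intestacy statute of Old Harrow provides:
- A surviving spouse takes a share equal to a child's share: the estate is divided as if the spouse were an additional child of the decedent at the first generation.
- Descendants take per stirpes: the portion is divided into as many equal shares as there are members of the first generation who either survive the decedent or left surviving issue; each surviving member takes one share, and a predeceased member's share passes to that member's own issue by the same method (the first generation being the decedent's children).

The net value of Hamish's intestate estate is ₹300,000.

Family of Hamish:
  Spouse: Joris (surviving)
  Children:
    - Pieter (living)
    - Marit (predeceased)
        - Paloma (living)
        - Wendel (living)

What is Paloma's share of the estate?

Paloma receives ₹50,000.

The spouse counts as an additional share at the children's level, so there are 3 primary shares of ₹100,000. Joris takes one such share (₹100,000).
The children's combined portion (₹200,000) is divided into 2 shares of ₹100,000: Pieter takes ₹100,000; Marit's ₹100,000 share passes to Marit's issue.
Marit's share (₹100,000) is divided into 2 shares of ₹50,000: Paloma and Wendel each take ₹50,000.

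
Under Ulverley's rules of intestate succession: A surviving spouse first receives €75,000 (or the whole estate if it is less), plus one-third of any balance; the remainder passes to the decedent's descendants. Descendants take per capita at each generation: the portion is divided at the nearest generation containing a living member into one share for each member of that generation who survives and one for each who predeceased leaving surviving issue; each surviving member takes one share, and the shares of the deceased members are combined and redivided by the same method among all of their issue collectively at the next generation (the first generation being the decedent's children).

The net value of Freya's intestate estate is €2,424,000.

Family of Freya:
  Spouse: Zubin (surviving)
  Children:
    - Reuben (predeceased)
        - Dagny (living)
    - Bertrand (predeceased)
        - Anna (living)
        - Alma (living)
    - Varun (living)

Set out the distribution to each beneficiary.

Zubin first takes €75,000, leaving a balance of €2,349,000. Zubin then takes one-third of the balance (€783,000), for a total of €858,000. The remaining €1,566,000 passes to the descendants.
The descendants' portion (€1,566,000) is divided at the children's generation into 3 shares of €522,000. Varun takes €522,000. The 2 shares of the deceased (Reuben and Bertrand) are combined into a pool of €1,044,000.
That pool (€1,044,000) is divided at the grandchildren's generation equally among Dagny, Anna, and Alma: €348,000 each.

Zubin: €858,000; Dagny: €348,000; Anna: €348,000; Alma: €348,000; Varun: €522,000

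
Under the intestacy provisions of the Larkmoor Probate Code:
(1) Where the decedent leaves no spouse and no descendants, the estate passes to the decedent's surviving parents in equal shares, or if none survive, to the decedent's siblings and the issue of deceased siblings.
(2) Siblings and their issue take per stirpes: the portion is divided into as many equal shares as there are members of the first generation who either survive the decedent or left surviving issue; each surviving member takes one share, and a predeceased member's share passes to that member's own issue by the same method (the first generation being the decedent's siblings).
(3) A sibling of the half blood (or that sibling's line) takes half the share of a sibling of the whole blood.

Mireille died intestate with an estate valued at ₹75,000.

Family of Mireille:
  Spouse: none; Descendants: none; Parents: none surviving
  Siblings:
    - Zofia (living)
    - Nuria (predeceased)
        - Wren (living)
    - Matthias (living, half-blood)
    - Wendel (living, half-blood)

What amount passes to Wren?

Wren receives ₹25,000.

The entire ₹75,000 passes to the siblings and their issue.
Counting each half-blood sibling's line as half a unit, there are 3 units in ₹75,000, so one unit is ₹25,000. Whole-blood lines (Zofia and Nuria) take ₹25,000 each; half-blood lines (Matthias and Wendel) take ₹12,500 each.
Nuria's share (₹25,000) passes entirely to Wren.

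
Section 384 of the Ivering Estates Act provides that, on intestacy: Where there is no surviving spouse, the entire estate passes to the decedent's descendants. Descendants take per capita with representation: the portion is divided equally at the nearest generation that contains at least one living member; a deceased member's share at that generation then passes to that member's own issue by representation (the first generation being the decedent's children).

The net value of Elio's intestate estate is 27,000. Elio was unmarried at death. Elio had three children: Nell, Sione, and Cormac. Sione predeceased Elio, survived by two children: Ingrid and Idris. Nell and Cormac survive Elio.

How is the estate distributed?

Nell: 9,000; Ingrid: 4,500; Idris: 4,500; Cormac: 9,000

The entire 27,000 passes to the descendants.
That amount (27,000) is divided into 3 shares of 9,000: Nell and Cormac each take 9,000; Sione's 9,000 share passes to Sione's issue.
Sione's share (9,000) is divided into 2 shares of 4,500: Ingrid and Idris each take 4,500.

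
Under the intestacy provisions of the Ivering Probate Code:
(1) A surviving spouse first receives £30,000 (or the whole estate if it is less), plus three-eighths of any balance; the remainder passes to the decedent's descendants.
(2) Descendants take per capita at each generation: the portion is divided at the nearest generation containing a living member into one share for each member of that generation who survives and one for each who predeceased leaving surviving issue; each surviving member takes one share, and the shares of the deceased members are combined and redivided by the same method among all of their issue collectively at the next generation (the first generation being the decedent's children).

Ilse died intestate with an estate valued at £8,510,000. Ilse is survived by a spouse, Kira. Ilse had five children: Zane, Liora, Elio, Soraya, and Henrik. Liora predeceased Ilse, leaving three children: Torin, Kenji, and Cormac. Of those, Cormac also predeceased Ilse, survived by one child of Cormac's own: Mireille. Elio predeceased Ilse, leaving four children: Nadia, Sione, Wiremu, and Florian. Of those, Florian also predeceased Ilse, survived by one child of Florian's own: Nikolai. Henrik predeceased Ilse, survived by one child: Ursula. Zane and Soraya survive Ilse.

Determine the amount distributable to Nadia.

Nadia receives £397,500.

Kira first takes £30,000, leaving a balance of £8,480,000. Kira then takes three-eighths of the balance (£3,180,000), for a total of £3,210,000. The remaining £5,300,000 passes to the descendants.
The descendants' portion (£5,300,000) is divided at the children's generation into 5 shares of £1,060,000. Zane and Soraya each take £1,060,000. The 3 shares of the deceased (Liora, Elio, and Henrik) are combined into a pool of £3,180,000.
That pool (£3,180,000) is divided at the grandchildren's generation into 8 shares of £397,500. Torin, Kenji, Nadia, Sione, Wiremu, and Ursula each take £397,500. The 2 shares of the deceased (Cormac and Florian) are combined into a pool of £795,000.
That pool (£795,000) is divided at the great-grandchildren's generation equally among Mireille and Nikolai: £397,500 each.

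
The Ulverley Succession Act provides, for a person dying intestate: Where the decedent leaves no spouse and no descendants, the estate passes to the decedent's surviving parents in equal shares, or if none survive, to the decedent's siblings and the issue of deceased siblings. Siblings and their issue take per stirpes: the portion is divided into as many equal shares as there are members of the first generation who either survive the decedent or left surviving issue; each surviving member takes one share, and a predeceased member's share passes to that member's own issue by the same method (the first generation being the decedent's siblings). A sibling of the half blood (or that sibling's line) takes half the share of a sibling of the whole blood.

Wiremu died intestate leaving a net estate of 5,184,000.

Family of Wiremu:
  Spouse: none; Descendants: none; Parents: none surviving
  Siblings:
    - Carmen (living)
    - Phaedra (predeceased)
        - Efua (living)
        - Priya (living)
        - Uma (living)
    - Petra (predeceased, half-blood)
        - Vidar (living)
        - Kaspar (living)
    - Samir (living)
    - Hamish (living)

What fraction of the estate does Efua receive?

Efua receives 2/27 of the estate.

The entire 5,184,000 passes to the siblings and their issue.
Counting each half-blood sibling's line as half a unit, there are 9/2 units in 5,184,000, so one unit is 1,152,000. Whole-blood lines (Carmen, Phaedra, Samir, and Hamish) take 1,152,000 each; half-blood lines (Petra) take 576,000 each.
Phaedra's share (1,152,000) is divided into 3 shares of 384,000: Efua, Priya, and Uma each take 384,000.
Petra's share (576,000) is divided into 2 shares of 288,000: Vidar and Kaspar each take 288,000.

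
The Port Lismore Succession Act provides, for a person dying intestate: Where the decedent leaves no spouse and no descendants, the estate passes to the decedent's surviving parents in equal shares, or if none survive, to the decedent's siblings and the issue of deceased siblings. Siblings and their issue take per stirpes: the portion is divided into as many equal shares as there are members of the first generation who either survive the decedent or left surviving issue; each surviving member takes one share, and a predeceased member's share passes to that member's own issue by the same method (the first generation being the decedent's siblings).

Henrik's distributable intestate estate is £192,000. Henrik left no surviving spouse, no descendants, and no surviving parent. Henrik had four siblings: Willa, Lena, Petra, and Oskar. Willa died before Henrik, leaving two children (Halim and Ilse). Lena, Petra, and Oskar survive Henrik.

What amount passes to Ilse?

The entire £192,000 passes to the siblings and their issue.
That amount (£192,000) is divided into 4 shares of £48,000: Lena, Petra, and Oskar each take £48,000; Willa's £48,000 share passes to Willa's issue.
Willa's share (£48,000) is divided into 2 shares of £24,000: Halim and Ilse each take £24,000.

Ilse receives £24,000.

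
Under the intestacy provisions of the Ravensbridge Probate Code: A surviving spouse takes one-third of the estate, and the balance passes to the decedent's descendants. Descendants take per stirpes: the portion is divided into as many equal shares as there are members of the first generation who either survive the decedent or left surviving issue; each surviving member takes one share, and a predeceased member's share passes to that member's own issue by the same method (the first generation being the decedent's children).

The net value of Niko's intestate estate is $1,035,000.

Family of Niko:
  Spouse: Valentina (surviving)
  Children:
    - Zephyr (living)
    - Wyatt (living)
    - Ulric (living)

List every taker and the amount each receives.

Valentina takes one-third of $1,035,000 = $345,000. The remaining $690,000 passes to the descendants.
The descendants' portion ($690,000) is divided into 3 shares of $230,000: Zephyr, Wyatt, and Ulric each take $230,000.

Valentina: $345,000; Zephyr: $230,000; Wyatt: $230,000; Ulric: $230,000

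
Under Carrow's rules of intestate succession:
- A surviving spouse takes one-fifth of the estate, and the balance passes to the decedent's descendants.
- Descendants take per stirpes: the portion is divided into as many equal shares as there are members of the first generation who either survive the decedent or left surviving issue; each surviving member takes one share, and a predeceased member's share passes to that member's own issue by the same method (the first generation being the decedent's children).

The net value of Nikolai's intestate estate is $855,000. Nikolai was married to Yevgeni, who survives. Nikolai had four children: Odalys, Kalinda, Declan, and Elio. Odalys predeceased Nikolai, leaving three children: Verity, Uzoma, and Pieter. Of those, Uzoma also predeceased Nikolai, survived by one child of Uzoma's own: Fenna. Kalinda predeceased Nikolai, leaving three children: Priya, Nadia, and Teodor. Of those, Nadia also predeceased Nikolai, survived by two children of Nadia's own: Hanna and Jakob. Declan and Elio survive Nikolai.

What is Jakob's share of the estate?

Yevgeni takes one-fifth of $855,000 = $171,000. The remaining $684,000 passes to the descendants.
The descendants' portion ($684,000) is divided into 4 shares of $171,000: Declan and Elio each take $171,000; Odalys's $171,000 share passes to Odalys's issue; Kalinda's $171,000 share passes to Kalinda's issue.
Odalys's share ($171,000) is divided into 3 shares of $57,000: Verity and Pieter each take $57,000; Uzoma's $57,000 share passes to Uzoma's issue.
Uzoma's share ($57,000) passes entirely to Fenna.
Kalinda's share ($171,000) is divided into 3 shares of $57,000: Priya and Teodor each take $57,000; Nadia's $57,000 share passes to Nadia's issue.
Nadia's share ($57,000) is divided into 2 shares of $28,500: Hanna and Jakob each take $28,500.

Jakob receives $28,500.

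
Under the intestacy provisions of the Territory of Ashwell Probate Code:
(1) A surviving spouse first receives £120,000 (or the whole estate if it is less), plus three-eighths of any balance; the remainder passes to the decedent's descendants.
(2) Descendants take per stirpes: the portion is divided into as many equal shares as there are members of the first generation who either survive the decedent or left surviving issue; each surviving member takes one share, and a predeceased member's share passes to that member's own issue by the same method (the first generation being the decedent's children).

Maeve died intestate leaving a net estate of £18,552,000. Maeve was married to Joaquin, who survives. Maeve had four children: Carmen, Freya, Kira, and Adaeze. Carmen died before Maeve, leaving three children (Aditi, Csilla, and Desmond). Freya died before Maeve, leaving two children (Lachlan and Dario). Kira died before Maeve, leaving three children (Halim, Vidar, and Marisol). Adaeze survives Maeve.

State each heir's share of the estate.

Joaquin: £7,032,000; Aditi: £960,000; Csilla: £960,000; Desmond: £960,000; Lachlan: £1,440,000; Dario: £1,440,000; Halim: £960,000; Vidar: £960,000; Marisol: £960,000; Adaeze: £2,880,000

Joaquin first takes £120,000, leaving a balance of £18,432,000. Joaquin then takes three-eighths of the balance (£6,912,000), for a total of £7,032,000. The remaining £11,520,000 passes to the descendants.
The descendants' portion (£11,520,000) is divided into 4 shares of £2,880,000: Adaeze takes £2,880,000; Carmen's £2,880,000 share passes to Carmen's issue; Freya's £2,880,000 share passes to Freya's issue; Kira's £2,880,000 share passes to Kira's issue.
Carmen's share (£2,880,000) is divided into 3 shares of £960,000: Aditi, Csilla, and Desmond each take £960,000.
Freya's share (£2,880,000) is divided into 2 shares of £1,440,000: Lachlan and Dario each take £1,440,000.
Kira's share (£2,880,000) is divided into 3 shares of £960,000: Halim, Vidar, and Marisol each take £960,000.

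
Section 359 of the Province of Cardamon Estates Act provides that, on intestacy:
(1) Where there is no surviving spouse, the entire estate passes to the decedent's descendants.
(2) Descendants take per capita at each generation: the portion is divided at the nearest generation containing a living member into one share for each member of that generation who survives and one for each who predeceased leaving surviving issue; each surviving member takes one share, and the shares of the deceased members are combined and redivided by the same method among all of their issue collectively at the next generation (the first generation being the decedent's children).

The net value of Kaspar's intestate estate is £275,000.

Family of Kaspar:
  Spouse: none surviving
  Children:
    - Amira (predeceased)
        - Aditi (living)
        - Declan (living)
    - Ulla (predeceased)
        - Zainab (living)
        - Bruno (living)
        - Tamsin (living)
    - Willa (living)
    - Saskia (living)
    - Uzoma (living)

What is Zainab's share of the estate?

The entire £275,000 passes to the descendants.
That amount (£275,000) is divided at the children's generation into 5 shares of £55,000. Willa, Saskia, and Uzoma each take £55,000. The 2 shares of the deceased (Amira and Ulla) are combined into a pool of £110,000.
That pool (£110,000) is divided at the grandchildren's generation equally among Aditi, Declan, Zainab, Bruno, and Tamsin: £22,000 each.

Zainab receives £22,000.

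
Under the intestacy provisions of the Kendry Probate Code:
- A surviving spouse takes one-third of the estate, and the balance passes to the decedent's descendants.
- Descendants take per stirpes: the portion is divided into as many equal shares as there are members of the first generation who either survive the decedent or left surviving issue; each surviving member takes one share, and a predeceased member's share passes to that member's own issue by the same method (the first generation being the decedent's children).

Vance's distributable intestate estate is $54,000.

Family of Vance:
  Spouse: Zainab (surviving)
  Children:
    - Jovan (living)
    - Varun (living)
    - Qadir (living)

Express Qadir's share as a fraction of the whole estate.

Qadir receives 2/9 of the estate.

Zainab takes one-third of $54,000 = $18,000. The remaining $36,000 passes to the descendants.
The descendants' portion ($36,000) is divided into 3 shares of $12,000: Jovan, Varun, and Qadir each take $12,000.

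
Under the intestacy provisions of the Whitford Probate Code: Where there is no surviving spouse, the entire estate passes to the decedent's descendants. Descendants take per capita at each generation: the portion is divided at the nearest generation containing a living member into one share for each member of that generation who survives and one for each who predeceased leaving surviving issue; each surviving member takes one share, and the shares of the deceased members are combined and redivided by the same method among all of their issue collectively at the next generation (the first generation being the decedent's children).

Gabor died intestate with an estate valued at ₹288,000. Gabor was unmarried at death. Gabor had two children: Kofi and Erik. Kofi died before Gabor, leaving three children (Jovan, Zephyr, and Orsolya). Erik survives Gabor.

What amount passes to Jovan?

Jovan receives ₹48,000.

The entire ₹288,000 passes to the descendants.
That amount (₹288,000) is divided at the children's generation into 2 shares of ₹144,000. Erik takes ₹144,000. The remaining share for the deceased Kofi (₹144,000) is carried to the next generation.
That pool (₹144,000) is divided at the grandchildren's generation equally among Jovan, Zephyr, and Orsolya: ₹48,000 each.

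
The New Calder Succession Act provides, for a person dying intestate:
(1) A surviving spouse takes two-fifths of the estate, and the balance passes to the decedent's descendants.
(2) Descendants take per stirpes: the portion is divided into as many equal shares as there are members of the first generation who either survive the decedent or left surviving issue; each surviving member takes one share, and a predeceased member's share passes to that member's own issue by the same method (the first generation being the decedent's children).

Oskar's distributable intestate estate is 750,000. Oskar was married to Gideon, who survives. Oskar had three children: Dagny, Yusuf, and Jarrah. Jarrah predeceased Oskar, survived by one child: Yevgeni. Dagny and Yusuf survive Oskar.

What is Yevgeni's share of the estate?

Gideon takes two-fifths of 750,000 = 300,000. The remaining 450,000 passes to the descendants.
The descendants' portion (450,000) is divided into 3 shares of 150,000: Dagny and Yusuf each take 150,000; Jarrah's 150,000 share passes to Jarrah's issue.
Jarrah's share (150,000) passes entirely to Yevgeni.

Yevgeni receives 150,000.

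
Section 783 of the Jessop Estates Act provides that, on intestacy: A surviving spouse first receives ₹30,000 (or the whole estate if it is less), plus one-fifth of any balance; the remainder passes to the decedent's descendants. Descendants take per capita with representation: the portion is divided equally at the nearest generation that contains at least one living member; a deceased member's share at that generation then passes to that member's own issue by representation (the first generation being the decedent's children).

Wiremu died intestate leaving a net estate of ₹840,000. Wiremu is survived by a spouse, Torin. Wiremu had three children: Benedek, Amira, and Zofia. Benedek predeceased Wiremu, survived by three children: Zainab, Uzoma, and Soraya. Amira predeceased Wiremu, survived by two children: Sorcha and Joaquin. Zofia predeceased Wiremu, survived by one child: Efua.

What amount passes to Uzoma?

Uzoma receives ₹108,000.

Torin first takes ₹30,000, leaving a balance of ₹810,000. Torin then takes one-fifth of the balance (₹162,000), for a total of ₹192,000. The remaining ₹648,000 passes to the descendants.
No child survives, so the initial division is made at the grandchildren's generation.
The descendants' portion (₹648,000) is divided into 6 shares of ₹108,000: Zainab, Uzoma, Soraya, Sorcha, Joaquin, and Efua each take ₹108,000.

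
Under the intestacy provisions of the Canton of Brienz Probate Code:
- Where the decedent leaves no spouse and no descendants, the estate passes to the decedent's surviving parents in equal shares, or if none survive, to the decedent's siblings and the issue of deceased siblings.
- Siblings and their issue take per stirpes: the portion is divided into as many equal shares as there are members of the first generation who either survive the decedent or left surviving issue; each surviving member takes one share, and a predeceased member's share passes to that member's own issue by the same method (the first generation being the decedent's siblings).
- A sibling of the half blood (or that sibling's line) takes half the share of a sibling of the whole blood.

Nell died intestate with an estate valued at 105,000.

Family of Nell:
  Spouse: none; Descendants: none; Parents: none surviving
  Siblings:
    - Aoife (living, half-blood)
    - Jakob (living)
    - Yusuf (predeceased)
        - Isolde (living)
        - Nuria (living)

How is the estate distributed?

Aoife: 21,000; Jakob: 42,000; Isolde: 21,000; Nuria: 21,000

The entire 105,000 passes to the siblings and their issue.
Counting each half-blood sibling's line as half a unit, there are 5/2 units in 105,000, so one unit is 42,000. Whole-blood lines (Jakob and Yusuf) take 42,000 each; half-blood lines (Aoife) take 21,000 each.
Yusuf's share (42,000) is divided into 2 shares of 21,000: Isolde and Nuria each take 21,000.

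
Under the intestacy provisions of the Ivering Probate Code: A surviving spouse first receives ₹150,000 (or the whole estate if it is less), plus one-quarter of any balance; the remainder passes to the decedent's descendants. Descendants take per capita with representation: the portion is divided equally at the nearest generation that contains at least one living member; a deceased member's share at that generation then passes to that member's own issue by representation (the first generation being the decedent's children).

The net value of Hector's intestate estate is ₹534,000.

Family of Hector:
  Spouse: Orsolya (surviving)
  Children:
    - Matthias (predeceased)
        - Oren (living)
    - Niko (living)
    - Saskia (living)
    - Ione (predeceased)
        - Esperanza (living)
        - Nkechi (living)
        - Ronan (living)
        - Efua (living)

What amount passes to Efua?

Orsolya first takes ₹150,000, leaving a balance of ₹384,000. Orsolya then takes one-quarter of the balance (₹96,000), for a total of ₹246,000. The remaining ₹288,000 passes to the descendants.
The descendants' portion (₹288,000) is divided into 4 shares of ₹72,000: Niko and Saskia each take ₹72,000; Matthias's ₹72,000 share passes to Matthias's issue; Ione's ₹72,000 share passes to Ione's issue.
Matthias's share (₹72,000) passes entirely to Oren.
Ione's share (₹72,000) is divided into 4 shares of ₹18,000: Esperanza, Nkechi, Ronan, and Efua each take ₹18,000.

Efua receives ₹18,000.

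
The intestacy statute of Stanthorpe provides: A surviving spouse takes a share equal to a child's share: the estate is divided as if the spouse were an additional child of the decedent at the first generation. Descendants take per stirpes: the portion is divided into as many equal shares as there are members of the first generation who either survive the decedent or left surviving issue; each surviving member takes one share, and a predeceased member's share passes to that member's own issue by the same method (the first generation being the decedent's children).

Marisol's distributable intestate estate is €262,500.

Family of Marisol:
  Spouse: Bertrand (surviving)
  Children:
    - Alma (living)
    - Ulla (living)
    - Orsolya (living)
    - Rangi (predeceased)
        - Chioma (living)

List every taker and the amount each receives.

The spouse counts as an additional share at the children's level, so there are 5 primary shares of €52,500. Bertrand takes one such share (€52,500).
The children's combined portion (€210,000) is divided into 4 shares of €52,500: Alma, Ulla, and Orsolya each take €52,500; Rangi's €52,500 share passes to Rangi's issue.
Rangi's share (€52,500) passes entirely to Chioma.

Bertrand: €52,500; Alma: €52,500; Ulla: €52,500; Orsolya: €52,500; Chioma: €52,500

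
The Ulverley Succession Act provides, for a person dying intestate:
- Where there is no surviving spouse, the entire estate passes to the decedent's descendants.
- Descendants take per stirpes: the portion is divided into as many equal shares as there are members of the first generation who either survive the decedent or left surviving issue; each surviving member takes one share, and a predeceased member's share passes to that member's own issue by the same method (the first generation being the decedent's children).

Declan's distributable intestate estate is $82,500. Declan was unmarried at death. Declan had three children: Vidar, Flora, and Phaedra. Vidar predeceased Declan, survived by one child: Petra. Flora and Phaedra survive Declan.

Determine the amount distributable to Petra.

Petra receives $27,500.

The entire $82,500 passes to the descendants.
That amount ($82,500) is divided into 3 shares of $27,500: Flora and Phaedra each take $27,500; Vidar's $27,500 share passes to Vidar's issue.
Vidar's share ($27,500) passes entirely to Petra.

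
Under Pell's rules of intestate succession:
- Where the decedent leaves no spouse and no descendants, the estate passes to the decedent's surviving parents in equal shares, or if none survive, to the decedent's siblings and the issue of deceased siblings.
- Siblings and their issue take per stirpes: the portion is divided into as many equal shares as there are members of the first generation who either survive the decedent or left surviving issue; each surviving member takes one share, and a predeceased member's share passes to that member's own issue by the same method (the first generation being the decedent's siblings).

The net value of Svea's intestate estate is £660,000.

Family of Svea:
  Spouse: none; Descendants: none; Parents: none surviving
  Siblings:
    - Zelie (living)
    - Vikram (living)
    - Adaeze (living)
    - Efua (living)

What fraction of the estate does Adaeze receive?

Adaeze receives 1/4 of the estate.

The entire £660,000 passes to the siblings and their issue.
That amount (£660,000) is divided into 4 shares of £165,000: Zelie, Vikram, Adaeze, and Efua each take £165,000.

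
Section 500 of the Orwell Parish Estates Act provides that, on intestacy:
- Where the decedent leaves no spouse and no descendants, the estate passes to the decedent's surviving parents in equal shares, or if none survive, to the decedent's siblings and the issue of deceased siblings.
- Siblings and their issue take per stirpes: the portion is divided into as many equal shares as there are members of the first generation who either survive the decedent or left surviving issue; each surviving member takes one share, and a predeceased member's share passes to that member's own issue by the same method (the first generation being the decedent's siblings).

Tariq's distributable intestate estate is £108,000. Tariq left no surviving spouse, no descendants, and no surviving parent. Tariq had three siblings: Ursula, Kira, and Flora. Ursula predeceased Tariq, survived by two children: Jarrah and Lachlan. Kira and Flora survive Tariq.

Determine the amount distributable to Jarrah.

The entire £108,000 passes to the siblings and their issue.
That amount (£108,000) is divided into 3 shares of £36,000: Kira and Flora each take £36,000; Ursula's £36,000 share passes to Ursula's issue.
Ursula's share (£36,000) is divided into 2 shares of £18,000: Jarrah and Lachlan each take £18,000.

Jarrah receives £18,000.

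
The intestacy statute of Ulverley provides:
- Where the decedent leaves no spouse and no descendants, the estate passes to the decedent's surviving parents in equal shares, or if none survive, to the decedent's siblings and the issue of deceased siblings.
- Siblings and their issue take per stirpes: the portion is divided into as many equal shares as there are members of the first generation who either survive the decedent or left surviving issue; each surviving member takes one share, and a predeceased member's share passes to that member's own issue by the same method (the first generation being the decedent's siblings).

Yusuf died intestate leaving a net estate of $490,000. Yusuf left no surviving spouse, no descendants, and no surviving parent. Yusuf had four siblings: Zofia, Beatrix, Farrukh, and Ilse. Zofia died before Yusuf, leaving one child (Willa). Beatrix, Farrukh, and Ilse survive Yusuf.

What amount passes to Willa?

Willa receives $122,500.

The entire $490,000 passes to the siblings and their issue.
That amount ($490,000) is divided into 4 shares of $122,500: Beatrix, Farrukh, and Ilse each take $122,500; Zofia's $122,500 share passes to Zofia's issue.
Zofia's share ($122,500) passes entirely to Willa.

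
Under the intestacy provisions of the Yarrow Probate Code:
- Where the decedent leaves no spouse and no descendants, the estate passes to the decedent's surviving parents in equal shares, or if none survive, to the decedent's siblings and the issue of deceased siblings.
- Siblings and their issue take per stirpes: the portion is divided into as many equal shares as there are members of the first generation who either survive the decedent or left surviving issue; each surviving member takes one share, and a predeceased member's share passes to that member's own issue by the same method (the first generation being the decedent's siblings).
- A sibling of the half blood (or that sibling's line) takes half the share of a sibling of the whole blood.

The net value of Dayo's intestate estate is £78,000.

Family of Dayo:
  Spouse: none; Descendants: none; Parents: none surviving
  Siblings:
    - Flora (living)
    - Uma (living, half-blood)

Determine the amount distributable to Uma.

Uma receives £26,000.

The entire £78,000 passes to the siblings and their issue.
Counting each half-blood sibling's line as half a unit, there are 3/2 units in £78,000, so one unit is £52,000. Whole-blood lines (Flora) take £52,000 each; half-blood lines (Uma) take £26,000 each.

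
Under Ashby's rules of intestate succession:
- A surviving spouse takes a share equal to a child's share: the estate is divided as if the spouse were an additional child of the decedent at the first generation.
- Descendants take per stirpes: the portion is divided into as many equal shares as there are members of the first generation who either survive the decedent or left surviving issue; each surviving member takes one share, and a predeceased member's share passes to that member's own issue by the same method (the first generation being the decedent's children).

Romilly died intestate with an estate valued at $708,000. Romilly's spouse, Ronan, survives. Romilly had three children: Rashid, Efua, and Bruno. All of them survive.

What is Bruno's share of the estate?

The spouse counts as an additional share at the children's level, so there are 4 primary shares of $177,000. Ronan takes one such share ($177,000).
The children's combined portion ($531,000) is divided into 3 shares of $177,000: Rashid, Efua, and Bruno each take $177,000.

Bruno receives $177,000.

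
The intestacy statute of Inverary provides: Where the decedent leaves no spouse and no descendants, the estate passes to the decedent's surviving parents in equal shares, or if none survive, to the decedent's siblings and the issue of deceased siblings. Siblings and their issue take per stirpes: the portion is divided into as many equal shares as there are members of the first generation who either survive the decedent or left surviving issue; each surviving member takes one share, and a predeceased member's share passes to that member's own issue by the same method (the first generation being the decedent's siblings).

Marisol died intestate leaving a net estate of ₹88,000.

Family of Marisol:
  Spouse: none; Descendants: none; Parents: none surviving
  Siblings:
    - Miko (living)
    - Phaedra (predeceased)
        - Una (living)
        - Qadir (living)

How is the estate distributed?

The entire ₹88,000 passes to the siblings and their issue.
That amount (₹88,000) is divided into 2 shares of ₹44,000: Miko takes ₹44,000; Phaedra's ₹44,000 share passes to Phaedra's issue.
Phaedra's share (₹44,000) is divided into 2 shares of ₹22,000: Una and Qadir each take ₹22,000.

Miko: ₹44,000; Una: ₹22,000; Qadir: ₹22,000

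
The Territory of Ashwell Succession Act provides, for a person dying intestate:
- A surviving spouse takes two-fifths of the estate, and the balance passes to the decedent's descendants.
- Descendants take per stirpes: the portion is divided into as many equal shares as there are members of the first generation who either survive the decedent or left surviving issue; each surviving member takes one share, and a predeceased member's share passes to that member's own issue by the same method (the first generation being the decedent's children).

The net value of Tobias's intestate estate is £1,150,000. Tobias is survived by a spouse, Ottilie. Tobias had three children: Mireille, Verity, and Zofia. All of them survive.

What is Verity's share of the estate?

Verity receives £230,000.

Ottilie takes two-fifths of £1,150,000 = £460,000. The remaining £690,000 passes to the descendants.
The descendants' portion (£690,000) is divided into 3 shares of £230,000: Mireille, Verity, and Zofia each take £230,000.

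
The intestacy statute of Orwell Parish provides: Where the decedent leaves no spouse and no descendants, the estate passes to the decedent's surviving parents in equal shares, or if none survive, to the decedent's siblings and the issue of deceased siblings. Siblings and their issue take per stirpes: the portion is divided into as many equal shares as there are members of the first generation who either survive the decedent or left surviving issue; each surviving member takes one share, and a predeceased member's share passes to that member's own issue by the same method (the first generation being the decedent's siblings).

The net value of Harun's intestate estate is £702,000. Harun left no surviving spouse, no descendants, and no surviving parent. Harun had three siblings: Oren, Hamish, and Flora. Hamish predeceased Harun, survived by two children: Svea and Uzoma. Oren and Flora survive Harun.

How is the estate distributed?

The entire £702,000 passes to the siblings and their issue.
That amount (£702,000) is divided into 3 shares of £234,000: Oren and Flora each take £234,000; Hamish's £234,000 share passes to Hamish's issue.
Hamish's share (£234,000) is divided into 2 shares of £117,000: Svea and Uzoma each take £117,000.

Oren: £234,000; Svea: £117,000; Uzoma: £117,000; Flora: £234,000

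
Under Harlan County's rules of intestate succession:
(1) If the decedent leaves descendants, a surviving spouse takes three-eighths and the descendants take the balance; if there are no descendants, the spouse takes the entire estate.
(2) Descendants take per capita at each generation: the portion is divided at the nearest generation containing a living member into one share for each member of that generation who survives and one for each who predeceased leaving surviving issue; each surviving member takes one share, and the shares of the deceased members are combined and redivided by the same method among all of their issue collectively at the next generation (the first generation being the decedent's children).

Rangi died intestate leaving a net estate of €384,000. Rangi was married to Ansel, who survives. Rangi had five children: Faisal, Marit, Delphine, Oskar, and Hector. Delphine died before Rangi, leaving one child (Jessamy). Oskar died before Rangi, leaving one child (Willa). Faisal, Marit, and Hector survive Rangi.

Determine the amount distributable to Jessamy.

Jessamy receives €48,000.

Ansel takes three-eighths of €384,000 = €144,000. The remaining €240,000 passes to the descendants.
The descendants' portion (€240,000) is divided at the children's generation into 5 shares of €48,000. Faisal, Marit, and Hector each take €48,000. The 2 shares of the deceased (Delphine and Oskar) are combined into a pool of €96,000.
That pool (€96,000) is divided at the grandchildren's generation equally among Jessamy and Willa: €48,000 each.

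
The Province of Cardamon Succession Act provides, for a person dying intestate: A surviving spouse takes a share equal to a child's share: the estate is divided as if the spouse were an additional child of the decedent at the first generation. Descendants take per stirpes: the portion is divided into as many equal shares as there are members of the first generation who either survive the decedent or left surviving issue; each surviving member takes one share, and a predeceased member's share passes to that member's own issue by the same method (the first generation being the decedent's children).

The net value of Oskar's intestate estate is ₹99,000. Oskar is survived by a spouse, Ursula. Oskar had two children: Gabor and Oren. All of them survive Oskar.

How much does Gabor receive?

Gabor receives ₹33,000.

The spouse counts as an additional share at the children's level, so there are 3 primary shares of ₹33,000. Ursula takes one such share (₹33,000).
The children's combined portion (₹66,000) is divided into 2 shares of ₹33,000: Gabor and Oren each take ₹33,000.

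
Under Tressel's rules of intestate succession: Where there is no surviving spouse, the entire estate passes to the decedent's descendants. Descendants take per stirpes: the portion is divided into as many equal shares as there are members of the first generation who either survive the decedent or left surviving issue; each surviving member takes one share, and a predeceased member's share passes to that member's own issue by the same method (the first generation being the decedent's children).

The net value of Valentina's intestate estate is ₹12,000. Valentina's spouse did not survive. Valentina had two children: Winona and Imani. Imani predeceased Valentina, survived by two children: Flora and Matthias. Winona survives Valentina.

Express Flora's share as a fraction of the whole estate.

The entire ₹12,000 passes to the descendants.
That amount (₹12,000) is divided into 2 shares of ₹6,000: Winona takes ₹6,000; Imani's ₹6,000 share passes to Imani's issue.
Imani's share (₹6,000) is divided into 2 shares of ₹3,000: Flora and Matthias each take ₹3,000.

Flora receives 1/4 of the estate.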